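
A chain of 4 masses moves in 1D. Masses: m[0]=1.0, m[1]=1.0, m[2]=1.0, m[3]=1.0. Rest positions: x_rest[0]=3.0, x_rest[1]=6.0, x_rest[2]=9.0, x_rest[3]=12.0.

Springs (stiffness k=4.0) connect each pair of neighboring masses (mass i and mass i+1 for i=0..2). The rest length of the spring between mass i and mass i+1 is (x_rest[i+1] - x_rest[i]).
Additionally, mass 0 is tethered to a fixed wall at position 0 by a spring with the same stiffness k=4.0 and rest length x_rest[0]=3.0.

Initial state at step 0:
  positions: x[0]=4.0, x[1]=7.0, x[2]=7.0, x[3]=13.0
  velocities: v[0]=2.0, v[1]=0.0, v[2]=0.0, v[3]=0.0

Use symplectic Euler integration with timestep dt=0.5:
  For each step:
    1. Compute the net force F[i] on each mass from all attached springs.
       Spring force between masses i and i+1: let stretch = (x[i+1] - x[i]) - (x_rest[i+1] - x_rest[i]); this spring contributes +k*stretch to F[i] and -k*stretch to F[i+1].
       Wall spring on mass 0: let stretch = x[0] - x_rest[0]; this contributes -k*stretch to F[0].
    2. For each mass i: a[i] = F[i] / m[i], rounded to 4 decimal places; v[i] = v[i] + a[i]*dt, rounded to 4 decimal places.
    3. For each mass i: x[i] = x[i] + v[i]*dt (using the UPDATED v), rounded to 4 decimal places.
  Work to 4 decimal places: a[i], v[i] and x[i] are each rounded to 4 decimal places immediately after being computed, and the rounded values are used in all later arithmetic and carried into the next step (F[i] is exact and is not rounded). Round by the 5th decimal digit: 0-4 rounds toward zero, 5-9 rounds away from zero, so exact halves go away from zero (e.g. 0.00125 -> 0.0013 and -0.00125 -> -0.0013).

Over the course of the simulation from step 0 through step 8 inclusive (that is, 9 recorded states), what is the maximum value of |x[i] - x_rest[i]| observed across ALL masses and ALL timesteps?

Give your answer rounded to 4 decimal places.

Answer: 4.0000

Derivation:
Step 0: x=[4.0000 7.0000 7.0000 13.0000] v=[2.0000 0.0000 0.0000 0.0000]
Step 1: x=[4.0000 4.0000 13.0000 10.0000] v=[0.0000 -6.0000 12.0000 -6.0000]
Step 2: x=[0.0000 10.0000 7.0000 13.0000] v=[-8.0000 12.0000 -12.0000 6.0000]
Step 3: x=[6.0000 3.0000 10.0000 13.0000] v=[12.0000 -14.0000 6.0000 0.0000]
Step 4: x=[3.0000 6.0000 9.0000 13.0000] v=[-6.0000 6.0000 -2.0000 0.0000]
Step 5: x=[0.0000 9.0000 9.0000 12.0000] v=[-6.0000 6.0000 0.0000 -2.0000]
Step 6: x=[6.0000 3.0000 12.0000 11.0000] v=[12.0000 -12.0000 6.0000 -2.0000]
Step 7: x=[3.0000 9.0000 5.0000 14.0000] v=[-6.0000 12.0000 -14.0000 6.0000]
Step 8: x=[3.0000 5.0000 11.0000 11.0000] v=[0.0000 -8.0000 12.0000 -6.0000]
Max displacement = 4.0000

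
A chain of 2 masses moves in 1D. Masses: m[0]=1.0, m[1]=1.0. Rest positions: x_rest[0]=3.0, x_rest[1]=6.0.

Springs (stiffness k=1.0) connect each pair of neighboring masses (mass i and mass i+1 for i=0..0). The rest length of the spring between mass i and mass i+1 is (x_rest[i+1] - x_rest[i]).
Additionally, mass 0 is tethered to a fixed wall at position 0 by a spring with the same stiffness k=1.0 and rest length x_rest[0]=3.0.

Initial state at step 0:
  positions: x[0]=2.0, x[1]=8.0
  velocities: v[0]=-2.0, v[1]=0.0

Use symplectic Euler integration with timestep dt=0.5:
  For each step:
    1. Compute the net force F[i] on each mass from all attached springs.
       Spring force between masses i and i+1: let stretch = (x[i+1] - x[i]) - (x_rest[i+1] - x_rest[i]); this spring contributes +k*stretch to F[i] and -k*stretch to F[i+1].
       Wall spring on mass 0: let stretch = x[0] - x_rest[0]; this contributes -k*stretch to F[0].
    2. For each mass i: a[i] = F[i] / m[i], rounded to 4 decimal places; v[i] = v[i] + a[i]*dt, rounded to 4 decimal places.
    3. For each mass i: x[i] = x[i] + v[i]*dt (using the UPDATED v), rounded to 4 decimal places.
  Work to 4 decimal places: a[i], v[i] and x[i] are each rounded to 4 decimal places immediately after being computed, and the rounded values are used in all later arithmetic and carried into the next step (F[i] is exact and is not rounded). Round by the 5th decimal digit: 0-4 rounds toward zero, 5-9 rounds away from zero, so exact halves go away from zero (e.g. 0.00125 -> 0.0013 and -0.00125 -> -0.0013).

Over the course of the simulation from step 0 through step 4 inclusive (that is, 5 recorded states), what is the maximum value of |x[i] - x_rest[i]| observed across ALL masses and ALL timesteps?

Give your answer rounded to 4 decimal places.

Step 0: x=[2.0000 8.0000] v=[-2.0000 0.0000]
Step 1: x=[2.0000 7.2500] v=[0.0000 -1.5000]
Step 2: x=[2.8125 5.9375] v=[1.6250 -2.6250]
Step 3: x=[3.7032 4.5938] v=[1.7813 -2.6875]
Step 4: x=[3.8907 3.7774] v=[0.3750 -1.6328]
Max displacement = 2.2226

Answer: 2.2226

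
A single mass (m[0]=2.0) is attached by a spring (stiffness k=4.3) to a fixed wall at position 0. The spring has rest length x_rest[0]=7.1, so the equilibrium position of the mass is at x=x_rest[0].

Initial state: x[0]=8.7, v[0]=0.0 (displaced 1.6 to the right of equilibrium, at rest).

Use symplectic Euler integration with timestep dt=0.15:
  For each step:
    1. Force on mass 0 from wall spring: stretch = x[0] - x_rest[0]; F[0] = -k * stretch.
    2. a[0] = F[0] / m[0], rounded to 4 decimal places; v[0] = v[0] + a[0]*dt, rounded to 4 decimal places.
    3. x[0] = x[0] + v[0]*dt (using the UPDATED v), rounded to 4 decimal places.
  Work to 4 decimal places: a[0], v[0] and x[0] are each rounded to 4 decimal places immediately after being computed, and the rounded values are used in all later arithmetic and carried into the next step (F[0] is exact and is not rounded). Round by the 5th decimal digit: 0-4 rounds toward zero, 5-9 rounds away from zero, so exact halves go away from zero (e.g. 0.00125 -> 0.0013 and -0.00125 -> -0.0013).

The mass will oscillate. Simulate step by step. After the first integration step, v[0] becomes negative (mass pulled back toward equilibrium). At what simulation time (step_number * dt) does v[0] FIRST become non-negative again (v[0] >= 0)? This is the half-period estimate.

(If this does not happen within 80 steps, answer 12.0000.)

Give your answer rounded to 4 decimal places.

Answer: 2.2500

Derivation:
Step 0: x=[8.7000] v=[0.0000]
Step 1: x=[8.6226] v=[-0.5160]
Step 2: x=[8.4716] v=[-1.0070]
Step 3: x=[8.2542] v=[-1.4493]
Step 4: x=[7.9810] v=[-1.8215]
Step 5: x=[7.6652] v=[-2.1056]
Step 6: x=[7.3220] v=[-2.2879]
Step 7: x=[6.9681] v=[-2.3595]
Step 8: x=[6.6206] v=[-2.3170]
Step 9: x=[6.2962] v=[-2.1624]
Step 10: x=[6.0107] v=[-1.9032]
Step 11: x=[5.7779] v=[-1.5519]
Step 12: x=[5.6091] v=[-1.1255]
Step 13: x=[5.5124] v=[-0.6447]
Step 14: x=[5.4925] v=[-0.1327]
Step 15: x=[5.5504] v=[0.3857]
First v>=0 after going negative at step 15, time=2.2500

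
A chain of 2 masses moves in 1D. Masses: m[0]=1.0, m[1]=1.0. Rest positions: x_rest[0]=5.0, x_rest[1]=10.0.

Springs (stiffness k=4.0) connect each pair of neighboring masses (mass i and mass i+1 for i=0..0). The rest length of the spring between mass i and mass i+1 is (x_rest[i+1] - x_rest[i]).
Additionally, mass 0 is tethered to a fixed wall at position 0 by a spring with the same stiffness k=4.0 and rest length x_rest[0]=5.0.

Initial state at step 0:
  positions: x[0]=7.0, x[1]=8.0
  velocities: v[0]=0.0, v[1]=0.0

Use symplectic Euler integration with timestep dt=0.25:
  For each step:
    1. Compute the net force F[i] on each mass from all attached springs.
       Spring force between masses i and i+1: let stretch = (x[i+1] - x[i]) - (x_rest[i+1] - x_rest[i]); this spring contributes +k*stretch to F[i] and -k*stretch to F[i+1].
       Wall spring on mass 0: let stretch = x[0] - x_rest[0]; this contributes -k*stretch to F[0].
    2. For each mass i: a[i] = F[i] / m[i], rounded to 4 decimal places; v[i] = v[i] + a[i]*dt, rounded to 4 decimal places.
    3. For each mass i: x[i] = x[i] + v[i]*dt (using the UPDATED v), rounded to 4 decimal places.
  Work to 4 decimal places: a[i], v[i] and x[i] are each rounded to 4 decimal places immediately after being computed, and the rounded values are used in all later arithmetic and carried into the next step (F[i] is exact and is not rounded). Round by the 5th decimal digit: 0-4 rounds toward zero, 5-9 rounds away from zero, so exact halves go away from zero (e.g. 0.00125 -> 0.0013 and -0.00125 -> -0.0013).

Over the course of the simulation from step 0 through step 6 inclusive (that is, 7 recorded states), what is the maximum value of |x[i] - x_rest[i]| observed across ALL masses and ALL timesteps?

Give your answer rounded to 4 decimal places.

Answer: 2.6562

Derivation:
Step 0: x=[7.0000 8.0000] v=[0.0000 0.0000]
Step 1: x=[5.5000 9.0000] v=[-6.0000 4.0000]
Step 2: x=[3.5000 10.3750] v=[-8.0000 5.5000]
Step 3: x=[2.3438 11.2813] v=[-4.6250 3.6250]
Step 4: x=[2.8360 11.2032] v=[1.9687 -0.3125]
Step 5: x=[4.7110 10.2833] v=[7.4999 -3.6797]
Step 6: x=[6.8013 9.2203] v=[8.3612 -4.2520]
Max displacement = 2.6562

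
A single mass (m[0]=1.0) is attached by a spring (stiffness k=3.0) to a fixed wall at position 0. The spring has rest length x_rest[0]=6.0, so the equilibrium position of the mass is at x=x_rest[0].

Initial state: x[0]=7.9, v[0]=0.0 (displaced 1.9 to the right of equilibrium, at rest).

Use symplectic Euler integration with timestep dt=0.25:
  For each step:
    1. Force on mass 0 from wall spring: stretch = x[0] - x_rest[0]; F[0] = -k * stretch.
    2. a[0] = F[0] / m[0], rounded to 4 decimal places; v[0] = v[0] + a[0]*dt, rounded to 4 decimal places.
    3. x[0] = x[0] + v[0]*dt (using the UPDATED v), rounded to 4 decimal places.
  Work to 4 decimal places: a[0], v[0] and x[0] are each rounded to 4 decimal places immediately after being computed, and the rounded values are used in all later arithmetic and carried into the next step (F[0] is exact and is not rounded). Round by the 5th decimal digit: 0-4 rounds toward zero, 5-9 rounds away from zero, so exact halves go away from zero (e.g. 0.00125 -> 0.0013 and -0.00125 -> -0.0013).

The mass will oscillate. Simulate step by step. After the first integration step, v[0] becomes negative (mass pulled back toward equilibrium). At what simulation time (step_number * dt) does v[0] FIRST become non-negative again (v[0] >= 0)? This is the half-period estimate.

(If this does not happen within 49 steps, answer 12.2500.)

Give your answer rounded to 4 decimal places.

Answer: 2.0000

Derivation:
Step 0: x=[7.9000] v=[0.0000]
Step 1: x=[7.5438] v=[-1.4250]
Step 2: x=[6.8981] v=[-2.5829]
Step 3: x=[6.0840] v=[-3.2565]
Step 4: x=[5.2541] v=[-3.3195]
Step 5: x=[4.5641] v=[-2.7601]
Step 6: x=[4.1433] v=[-1.6832]
Step 7: x=[4.0706] v=[-0.2907]
Step 8: x=[4.3597] v=[1.1564]
First v>=0 after going negative at step 8, time=2.0000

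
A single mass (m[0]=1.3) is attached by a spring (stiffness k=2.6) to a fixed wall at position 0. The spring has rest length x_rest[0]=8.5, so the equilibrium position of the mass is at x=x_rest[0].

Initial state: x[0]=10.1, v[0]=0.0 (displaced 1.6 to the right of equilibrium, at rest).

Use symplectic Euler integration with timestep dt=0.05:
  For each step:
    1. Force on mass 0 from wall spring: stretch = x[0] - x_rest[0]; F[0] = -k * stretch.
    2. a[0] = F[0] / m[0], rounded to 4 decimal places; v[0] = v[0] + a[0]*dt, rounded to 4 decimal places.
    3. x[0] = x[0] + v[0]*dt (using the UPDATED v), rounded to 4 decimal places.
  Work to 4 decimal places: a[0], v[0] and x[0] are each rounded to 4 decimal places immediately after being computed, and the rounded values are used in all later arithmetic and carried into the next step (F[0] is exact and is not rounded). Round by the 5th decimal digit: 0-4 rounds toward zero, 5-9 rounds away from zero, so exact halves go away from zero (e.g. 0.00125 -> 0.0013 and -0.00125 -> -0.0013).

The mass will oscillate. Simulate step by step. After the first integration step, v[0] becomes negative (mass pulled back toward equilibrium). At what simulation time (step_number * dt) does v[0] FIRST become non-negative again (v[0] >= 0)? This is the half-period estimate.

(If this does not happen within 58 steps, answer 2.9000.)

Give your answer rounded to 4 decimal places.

Step 0: x=[10.1000] v=[0.0000]
Step 1: x=[10.0920] v=[-0.1600]
Step 2: x=[10.0760] v=[-0.3192]
Step 3: x=[10.0522] v=[-0.4768]
Step 4: x=[10.0206] v=[-0.6320]
Step 5: x=[9.9814] v=[-0.7841]
Step 6: x=[9.9348] v=[-0.9322]
Step 7: x=[9.8810] v=[-1.0757]
Step 8: x=[9.8203] v=[-1.2138]
Step 9: x=[9.7530] v=[-1.3458]
Step 10: x=[9.6794] v=[-1.4711]
Step 11: x=[9.6000] v=[-1.5890]
Step 12: x=[9.5151] v=[-1.6990]
Step 13: x=[9.4251] v=[-1.8005]
Step 14: x=[9.3305] v=[-1.8930]
Step 15: x=[9.2317] v=[-1.9761]
Step 16: x=[9.1292] v=[-2.0493]
Step 17: x=[9.0236] v=[-2.1122]
Step 18: x=[8.9154] v=[-2.1646]
Step 19: x=[8.8051] v=[-2.2061]
Step 20: x=[8.6933] v=[-2.2366]
Step 21: x=[8.5805] v=[-2.2559]
Step 22: x=[8.4673] v=[-2.2640]
Step 23: x=[8.3543] v=[-2.2607]
Step 24: x=[8.2420] v=[-2.2461]
Step 25: x=[8.1310] v=[-2.2203]
Step 26: x=[8.0218] v=[-2.1834]
Step 27: x=[7.9150] v=[-2.1356]
Step 28: x=[7.8111] v=[-2.0771]
Step 29: x=[7.7107] v=[-2.0082]
Step 30: x=[7.6142] v=[-1.9293]
Step 31: x=[7.5222] v=[-1.8407]
Step 32: x=[7.4351] v=[-1.7429]
Step 33: x=[7.3533] v=[-1.6364]
Step 34: x=[7.2772] v=[-1.5217]
Step 35: x=[7.2072] v=[-1.3994]
Step 36: x=[7.1437] v=[-1.2701]
Step 37: x=[7.0870] v=[-1.1345]
Step 38: x=[7.0373] v=[-0.9932]
Step 39: x=[6.9950] v=[-0.8469]
Step 40: x=[6.9602] v=[-0.6964]
Step 41: x=[6.9331] v=[-0.5424]
Step 42: x=[6.9138] v=[-0.3857]
Step 43: x=[6.9024] v=[-0.2271]
Step 44: x=[6.8990] v=[-0.0673]
Step 45: x=[6.9036] v=[0.0928]
First v>=0 after going negative at step 45, time=2.2500

Answer: 2.2500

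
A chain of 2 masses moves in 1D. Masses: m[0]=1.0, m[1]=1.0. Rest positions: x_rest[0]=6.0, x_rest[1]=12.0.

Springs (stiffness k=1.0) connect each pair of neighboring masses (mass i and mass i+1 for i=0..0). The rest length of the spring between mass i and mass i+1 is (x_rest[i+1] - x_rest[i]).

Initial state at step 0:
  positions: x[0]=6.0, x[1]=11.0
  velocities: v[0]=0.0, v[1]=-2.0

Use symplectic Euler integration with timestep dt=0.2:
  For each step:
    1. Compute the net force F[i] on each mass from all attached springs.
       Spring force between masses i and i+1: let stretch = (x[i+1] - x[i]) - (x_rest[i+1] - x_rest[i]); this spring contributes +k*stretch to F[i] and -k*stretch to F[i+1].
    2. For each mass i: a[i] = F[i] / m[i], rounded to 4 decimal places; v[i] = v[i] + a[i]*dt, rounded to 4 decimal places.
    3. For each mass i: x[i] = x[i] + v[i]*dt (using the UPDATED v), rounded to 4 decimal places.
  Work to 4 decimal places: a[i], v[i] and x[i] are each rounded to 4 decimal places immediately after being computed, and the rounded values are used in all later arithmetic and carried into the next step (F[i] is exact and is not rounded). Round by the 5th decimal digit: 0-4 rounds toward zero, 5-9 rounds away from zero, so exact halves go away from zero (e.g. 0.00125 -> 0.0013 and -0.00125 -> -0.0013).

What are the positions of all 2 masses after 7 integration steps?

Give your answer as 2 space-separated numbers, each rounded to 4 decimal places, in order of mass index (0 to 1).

Answer: 4.4862 9.7138

Derivation:
Step 0: x=[6.0000 11.0000] v=[0.0000 -2.0000]
Step 1: x=[5.9600 10.6400] v=[-0.2000 -1.8000]
Step 2: x=[5.8672 10.3328] v=[-0.4640 -1.5360]
Step 3: x=[5.7130 10.0870] v=[-0.7709 -1.2291]
Step 4: x=[5.4938 9.9062] v=[-1.0961 -0.9039]
Step 5: x=[5.2111 9.7889] v=[-1.4136 -0.5864]
Step 6: x=[4.8715 9.7285] v=[-1.6980 -0.3020]
Step 7: x=[4.4862 9.7138] v=[-1.9266 -0.0734]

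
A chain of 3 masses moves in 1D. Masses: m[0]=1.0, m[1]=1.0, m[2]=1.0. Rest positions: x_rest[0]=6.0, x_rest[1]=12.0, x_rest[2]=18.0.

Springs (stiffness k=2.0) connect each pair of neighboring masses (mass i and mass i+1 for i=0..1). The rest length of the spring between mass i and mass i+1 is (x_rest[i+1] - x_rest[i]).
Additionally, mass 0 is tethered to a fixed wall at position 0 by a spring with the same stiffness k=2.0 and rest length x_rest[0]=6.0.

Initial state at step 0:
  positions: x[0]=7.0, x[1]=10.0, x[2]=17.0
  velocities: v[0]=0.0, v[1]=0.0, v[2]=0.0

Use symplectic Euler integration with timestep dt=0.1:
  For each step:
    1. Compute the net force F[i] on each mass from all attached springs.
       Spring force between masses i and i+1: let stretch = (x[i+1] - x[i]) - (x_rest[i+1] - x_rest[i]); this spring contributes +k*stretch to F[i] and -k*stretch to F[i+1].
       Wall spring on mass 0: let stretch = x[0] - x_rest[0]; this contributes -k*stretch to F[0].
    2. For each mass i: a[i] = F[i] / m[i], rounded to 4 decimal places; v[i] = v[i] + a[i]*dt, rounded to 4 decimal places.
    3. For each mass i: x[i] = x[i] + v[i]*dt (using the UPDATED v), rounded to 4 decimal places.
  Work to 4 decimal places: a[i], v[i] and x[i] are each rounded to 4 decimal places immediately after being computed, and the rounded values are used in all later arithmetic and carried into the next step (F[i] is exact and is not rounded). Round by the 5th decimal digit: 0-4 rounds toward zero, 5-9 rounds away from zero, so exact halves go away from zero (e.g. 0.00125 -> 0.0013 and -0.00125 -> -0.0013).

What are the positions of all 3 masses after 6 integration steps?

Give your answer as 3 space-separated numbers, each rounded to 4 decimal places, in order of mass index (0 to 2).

Step 0: x=[7.0000 10.0000 17.0000] v=[0.0000 0.0000 0.0000]
Step 1: x=[6.9200 10.0800 16.9800] v=[-0.8000 0.8000 -0.2000]
Step 2: x=[6.7648 10.2348 16.9420] v=[-1.5520 1.5480 -0.3800]
Step 3: x=[6.5437 10.4543 16.8899] v=[-2.2110 2.1954 -0.5214]
Step 4: x=[6.2699 10.7243 16.8291] v=[-2.7376 2.7004 -0.6085]
Step 5: x=[5.9598 11.0274 16.7662] v=[-3.1007 3.0305 -0.6295]
Step 6: x=[5.6319 11.3439 16.7085] v=[-3.2791 3.1647 -0.5773]

Answer: 5.6319 11.3439 16.7085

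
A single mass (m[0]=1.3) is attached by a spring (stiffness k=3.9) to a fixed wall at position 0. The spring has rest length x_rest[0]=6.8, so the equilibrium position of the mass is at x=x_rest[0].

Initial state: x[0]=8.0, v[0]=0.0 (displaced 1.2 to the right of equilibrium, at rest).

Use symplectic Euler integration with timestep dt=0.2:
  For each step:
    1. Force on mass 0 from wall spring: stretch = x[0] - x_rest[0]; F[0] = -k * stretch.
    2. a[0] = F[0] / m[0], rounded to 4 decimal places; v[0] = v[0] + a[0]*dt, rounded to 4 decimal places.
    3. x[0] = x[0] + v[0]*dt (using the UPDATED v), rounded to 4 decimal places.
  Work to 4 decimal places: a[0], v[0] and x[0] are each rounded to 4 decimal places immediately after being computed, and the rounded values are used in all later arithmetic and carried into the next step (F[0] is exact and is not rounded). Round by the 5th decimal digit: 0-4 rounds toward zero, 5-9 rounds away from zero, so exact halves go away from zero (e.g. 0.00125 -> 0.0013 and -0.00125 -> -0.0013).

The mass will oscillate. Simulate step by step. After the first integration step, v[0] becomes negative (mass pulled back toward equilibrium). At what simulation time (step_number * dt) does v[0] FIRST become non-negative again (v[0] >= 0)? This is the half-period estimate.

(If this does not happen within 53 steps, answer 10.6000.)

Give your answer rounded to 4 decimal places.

Step 0: x=[8.0000] v=[0.0000]
Step 1: x=[7.8560] v=[-0.7200]
Step 2: x=[7.5853] v=[-1.3536]
Step 3: x=[7.2203] v=[-1.8248]
Step 4: x=[6.8049] v=[-2.0770]
Step 5: x=[6.3889] v=[-2.0799]
Step 6: x=[6.0223] v=[-1.8332]
Step 7: x=[5.7490] v=[-1.3666]
Step 8: x=[5.6018] v=[-0.7360]
Step 9: x=[5.5984] v=[-0.0171]
Step 10: x=[5.7392] v=[0.7039]
First v>=0 after going negative at step 10, time=2.0000

Answer: 2.0000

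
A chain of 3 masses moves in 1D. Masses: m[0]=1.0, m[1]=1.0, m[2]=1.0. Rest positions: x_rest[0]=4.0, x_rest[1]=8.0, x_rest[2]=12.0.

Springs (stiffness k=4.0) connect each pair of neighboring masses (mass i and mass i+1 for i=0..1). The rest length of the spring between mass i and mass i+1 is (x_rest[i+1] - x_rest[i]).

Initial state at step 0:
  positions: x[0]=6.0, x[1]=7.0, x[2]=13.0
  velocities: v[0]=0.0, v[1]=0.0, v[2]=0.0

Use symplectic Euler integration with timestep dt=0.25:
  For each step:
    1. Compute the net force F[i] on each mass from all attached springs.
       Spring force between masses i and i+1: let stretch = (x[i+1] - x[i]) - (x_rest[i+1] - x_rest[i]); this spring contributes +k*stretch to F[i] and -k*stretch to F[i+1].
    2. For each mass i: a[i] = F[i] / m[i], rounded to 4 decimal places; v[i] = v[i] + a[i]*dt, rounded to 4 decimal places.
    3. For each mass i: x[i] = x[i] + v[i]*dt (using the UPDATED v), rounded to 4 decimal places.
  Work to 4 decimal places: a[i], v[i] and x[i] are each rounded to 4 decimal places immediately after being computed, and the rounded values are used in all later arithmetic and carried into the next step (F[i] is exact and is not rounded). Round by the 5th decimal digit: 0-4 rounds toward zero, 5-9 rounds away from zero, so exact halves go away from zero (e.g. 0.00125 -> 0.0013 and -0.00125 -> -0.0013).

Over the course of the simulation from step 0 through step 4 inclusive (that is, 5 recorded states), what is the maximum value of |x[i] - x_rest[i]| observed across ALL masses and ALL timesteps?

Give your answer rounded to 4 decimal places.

Step 0: x=[6.0000 7.0000 13.0000] v=[0.0000 0.0000 0.0000]
Step 1: x=[5.2500 8.2500 12.5000] v=[-3.0000 5.0000 -2.0000]
Step 2: x=[4.2500 9.8125 11.9375] v=[-4.0000 6.2500 -2.2500]
Step 3: x=[3.6406 10.5156 11.8438] v=[-2.4375 2.8125 -0.3750]
Step 4: x=[3.7500 9.8320 12.4180] v=[0.4375 -2.7343 2.2968]
Max displacement = 2.5156

Answer: 2.5156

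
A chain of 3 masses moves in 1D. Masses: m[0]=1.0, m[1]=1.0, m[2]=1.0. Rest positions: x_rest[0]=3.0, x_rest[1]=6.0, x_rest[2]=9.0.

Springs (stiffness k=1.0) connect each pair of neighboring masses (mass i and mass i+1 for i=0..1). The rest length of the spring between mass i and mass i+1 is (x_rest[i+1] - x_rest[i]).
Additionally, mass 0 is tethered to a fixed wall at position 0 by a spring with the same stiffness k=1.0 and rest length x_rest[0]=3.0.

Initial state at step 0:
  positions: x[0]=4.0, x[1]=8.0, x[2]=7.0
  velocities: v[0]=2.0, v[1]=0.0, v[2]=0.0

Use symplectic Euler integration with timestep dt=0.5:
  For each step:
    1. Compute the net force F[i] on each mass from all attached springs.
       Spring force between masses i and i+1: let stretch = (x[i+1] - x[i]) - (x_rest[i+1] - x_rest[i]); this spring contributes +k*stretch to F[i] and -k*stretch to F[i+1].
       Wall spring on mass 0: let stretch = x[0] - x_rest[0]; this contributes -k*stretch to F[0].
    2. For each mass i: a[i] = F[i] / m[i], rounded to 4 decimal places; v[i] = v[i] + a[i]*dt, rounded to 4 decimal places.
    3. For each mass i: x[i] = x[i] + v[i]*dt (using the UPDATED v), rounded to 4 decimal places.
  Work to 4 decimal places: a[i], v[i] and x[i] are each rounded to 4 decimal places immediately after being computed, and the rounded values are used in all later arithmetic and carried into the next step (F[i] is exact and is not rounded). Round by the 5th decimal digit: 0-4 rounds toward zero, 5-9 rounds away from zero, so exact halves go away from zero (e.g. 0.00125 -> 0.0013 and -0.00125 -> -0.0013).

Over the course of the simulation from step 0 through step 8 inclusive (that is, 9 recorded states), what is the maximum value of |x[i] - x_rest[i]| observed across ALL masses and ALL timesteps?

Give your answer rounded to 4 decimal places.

Answer: 2.4704

Derivation:
Step 0: x=[4.0000 8.0000 7.0000] v=[2.0000 0.0000 0.0000]
Step 1: x=[5.0000 6.7500 8.0000] v=[2.0000 -2.5000 2.0000]
Step 2: x=[5.1875 5.3750 9.4375] v=[0.3750 -2.7500 2.8750]
Step 3: x=[4.1250 4.9688 10.6094] v=[-2.1250 -0.8125 2.3438]
Step 4: x=[2.2422 5.7618 11.1212] v=[-3.7656 1.5859 1.0235]
Step 5: x=[0.6788 7.0147 11.0431] v=[-3.1269 2.5058 -0.1562]
Step 6: x=[0.5296 7.6908 10.7079] v=[-0.2984 1.3521 -0.6704]
Step 7: x=[2.0383 7.3308 10.3684] v=[3.0174 -0.7200 -0.6790]
Step 8: x=[4.3606 6.4071 10.0195] v=[4.6445 -1.8475 -0.6978]
Max displacement = 2.4704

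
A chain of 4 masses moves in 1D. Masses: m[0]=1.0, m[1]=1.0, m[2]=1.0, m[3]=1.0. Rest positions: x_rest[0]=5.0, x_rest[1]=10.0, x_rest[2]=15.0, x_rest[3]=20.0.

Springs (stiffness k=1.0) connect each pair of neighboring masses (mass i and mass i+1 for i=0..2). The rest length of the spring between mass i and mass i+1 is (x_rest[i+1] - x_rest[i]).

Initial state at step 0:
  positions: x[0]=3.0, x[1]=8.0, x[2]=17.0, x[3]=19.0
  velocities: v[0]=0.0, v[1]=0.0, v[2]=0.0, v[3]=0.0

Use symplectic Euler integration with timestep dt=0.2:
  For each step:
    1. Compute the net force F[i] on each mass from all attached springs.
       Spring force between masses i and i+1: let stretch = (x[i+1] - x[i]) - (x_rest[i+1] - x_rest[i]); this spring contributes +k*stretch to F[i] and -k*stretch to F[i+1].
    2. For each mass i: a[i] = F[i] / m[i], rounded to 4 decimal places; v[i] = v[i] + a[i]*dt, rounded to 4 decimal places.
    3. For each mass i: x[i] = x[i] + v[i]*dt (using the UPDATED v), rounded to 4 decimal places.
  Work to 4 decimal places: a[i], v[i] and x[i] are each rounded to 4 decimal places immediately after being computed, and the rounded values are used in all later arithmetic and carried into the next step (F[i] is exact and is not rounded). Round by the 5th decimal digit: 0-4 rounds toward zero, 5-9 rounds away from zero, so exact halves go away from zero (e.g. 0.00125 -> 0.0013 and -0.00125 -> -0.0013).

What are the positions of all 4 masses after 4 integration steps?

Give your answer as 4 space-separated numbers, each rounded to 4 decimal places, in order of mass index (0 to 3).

Step 0: x=[3.0000 8.0000 17.0000 19.0000] v=[0.0000 0.0000 0.0000 0.0000]
Step 1: x=[3.0000 8.1600 16.7200 19.1200] v=[0.0000 0.8000 -1.4000 0.6000]
Step 2: x=[3.0064 8.4560 16.1936 19.3440] v=[0.0320 1.4800 -2.6320 1.1200]
Step 3: x=[3.0308 8.8435 15.4837 19.6420] v=[0.1219 1.9376 -3.5494 1.4899]
Step 4: x=[3.0877 9.2641 14.6745 19.9736] v=[0.2844 2.1031 -4.0458 1.6582]

Answer: 3.0877 9.2641 14.6745 19.9736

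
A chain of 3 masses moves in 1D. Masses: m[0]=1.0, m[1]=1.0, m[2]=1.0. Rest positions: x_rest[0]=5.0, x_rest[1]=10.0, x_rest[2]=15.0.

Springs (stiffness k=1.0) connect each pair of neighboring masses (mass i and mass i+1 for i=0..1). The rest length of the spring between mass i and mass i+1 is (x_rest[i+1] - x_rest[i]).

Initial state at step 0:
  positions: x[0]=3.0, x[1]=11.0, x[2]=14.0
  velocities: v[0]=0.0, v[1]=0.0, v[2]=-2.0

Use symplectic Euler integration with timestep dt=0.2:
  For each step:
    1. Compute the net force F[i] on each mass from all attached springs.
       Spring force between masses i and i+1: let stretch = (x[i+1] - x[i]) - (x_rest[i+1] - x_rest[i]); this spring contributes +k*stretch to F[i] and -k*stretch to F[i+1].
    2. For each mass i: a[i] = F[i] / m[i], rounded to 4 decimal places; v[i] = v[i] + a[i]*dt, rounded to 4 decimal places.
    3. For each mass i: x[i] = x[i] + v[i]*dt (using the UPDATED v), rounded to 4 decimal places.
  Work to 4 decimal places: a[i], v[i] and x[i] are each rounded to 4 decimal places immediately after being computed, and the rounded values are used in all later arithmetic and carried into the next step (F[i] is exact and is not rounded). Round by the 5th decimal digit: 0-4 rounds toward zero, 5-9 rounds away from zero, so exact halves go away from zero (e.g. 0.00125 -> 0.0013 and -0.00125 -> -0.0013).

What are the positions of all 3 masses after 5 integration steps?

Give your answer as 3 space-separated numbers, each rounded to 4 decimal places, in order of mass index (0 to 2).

Answer: 4.3790 8.4809 13.1400

Derivation:
Step 0: x=[3.0000 11.0000 14.0000] v=[0.0000 0.0000 -2.0000]
Step 1: x=[3.1200 10.8000 13.6800] v=[0.6000 -1.0000 -1.6000]
Step 2: x=[3.3472 10.4080 13.4448] v=[1.1360 -1.9600 -1.1760]
Step 3: x=[3.6568 9.8550 13.2881] v=[1.5482 -2.7648 -0.7834]
Step 4: x=[4.0144 9.1914 13.1941] v=[1.7878 -3.3178 -0.4700]
Step 5: x=[4.3790 8.4809 13.1400] v=[1.8232 -3.5527 -0.2705]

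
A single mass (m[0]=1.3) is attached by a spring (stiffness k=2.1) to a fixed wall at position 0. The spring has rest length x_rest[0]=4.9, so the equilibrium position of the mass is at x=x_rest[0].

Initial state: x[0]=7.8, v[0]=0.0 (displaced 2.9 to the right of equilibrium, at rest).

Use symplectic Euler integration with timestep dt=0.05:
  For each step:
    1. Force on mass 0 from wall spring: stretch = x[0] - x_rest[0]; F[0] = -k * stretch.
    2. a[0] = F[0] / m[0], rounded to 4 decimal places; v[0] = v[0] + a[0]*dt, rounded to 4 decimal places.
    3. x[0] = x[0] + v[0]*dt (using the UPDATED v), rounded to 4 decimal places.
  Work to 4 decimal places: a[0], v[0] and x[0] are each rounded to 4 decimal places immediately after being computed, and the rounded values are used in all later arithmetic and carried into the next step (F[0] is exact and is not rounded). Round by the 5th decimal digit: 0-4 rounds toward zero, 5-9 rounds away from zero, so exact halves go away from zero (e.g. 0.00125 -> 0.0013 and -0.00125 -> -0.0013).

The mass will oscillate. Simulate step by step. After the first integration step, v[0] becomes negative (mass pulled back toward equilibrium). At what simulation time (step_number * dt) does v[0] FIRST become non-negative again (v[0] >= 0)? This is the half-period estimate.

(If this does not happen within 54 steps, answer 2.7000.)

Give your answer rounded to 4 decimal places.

Step 0: x=[7.8000] v=[0.0000]
Step 1: x=[7.7883] v=[-0.2342]
Step 2: x=[7.7649] v=[-0.4675]
Step 3: x=[7.7300] v=[-0.6989]
Step 4: x=[7.6836] v=[-0.9275]
Step 5: x=[7.6260] v=[-1.1523]
Step 6: x=[7.5574] v=[-1.3725]
Step 7: x=[7.4780] v=[-1.5871]
Step 8: x=[7.3882] v=[-1.7953]
Step 9: x=[7.2884] v=[-1.9963]
Step 10: x=[7.1789] v=[-2.1892]
Step 11: x=[7.0602] v=[-2.3733]
Step 12: x=[6.9328] v=[-2.5478]
Step 13: x=[6.7972] v=[-2.7120]
Step 14: x=[6.6539] v=[-2.8652]
Step 15: x=[6.5036] v=[-3.0069]
Step 16: x=[6.3468] v=[-3.1364]
Step 17: x=[6.1841] v=[-3.2533]
Step 18: x=[6.0163] v=[-3.3570]
Step 19: x=[5.8439] v=[-3.4472]
Step 20: x=[5.6677] v=[-3.5234]
Step 21: x=[5.4884] v=[-3.5854]
Step 22: x=[5.3068] v=[-3.6329]
Step 23: x=[5.1235] v=[-3.6658]
Step 24: x=[4.9393] v=[-3.6839]
Step 25: x=[4.7549] v=[-3.6871]
Step 26: x=[4.5711] v=[-3.6754]
Step 27: x=[4.3887] v=[-3.6488]
Step 28: x=[4.2083] v=[-3.6075]
Step 29: x=[4.0307] v=[-3.5516]
Step 30: x=[3.8566] v=[-3.4814]
Step 31: x=[3.6867] v=[-3.3971]
Step 32: x=[3.5217] v=[-3.2991]
Step 33: x=[3.3623] v=[-3.1878]
Step 34: x=[3.2091] v=[-3.0636]
Step 35: x=[3.0628] v=[-2.9270]
Step 36: x=[2.9239] v=[-2.7786]
Step 37: x=[2.7930] v=[-2.6190]
Step 38: x=[2.6706] v=[-2.4488]
Step 39: x=[2.5572] v=[-2.2687]
Step 40: x=[2.4532] v=[-2.0795]
Step 41: x=[2.3591] v=[-1.8819]
Step 42: x=[2.2753] v=[-1.6767]
Step 43: x=[2.2021] v=[-1.4647]
Step 44: x=[2.1398] v=[-1.2468]
Step 45: x=[2.0886] v=[-1.0239]
Step 46: x=[2.0488] v=[-0.7968]
Step 47: x=[2.0205] v=[-0.5665]
Step 48: x=[2.0038] v=[-0.3339]
Step 49: x=[1.9988] v=[-0.1000]
Step 50: x=[2.0055] v=[0.1343]
First v>=0 after going negative at step 50, time=2.5000

Answer: 2.5000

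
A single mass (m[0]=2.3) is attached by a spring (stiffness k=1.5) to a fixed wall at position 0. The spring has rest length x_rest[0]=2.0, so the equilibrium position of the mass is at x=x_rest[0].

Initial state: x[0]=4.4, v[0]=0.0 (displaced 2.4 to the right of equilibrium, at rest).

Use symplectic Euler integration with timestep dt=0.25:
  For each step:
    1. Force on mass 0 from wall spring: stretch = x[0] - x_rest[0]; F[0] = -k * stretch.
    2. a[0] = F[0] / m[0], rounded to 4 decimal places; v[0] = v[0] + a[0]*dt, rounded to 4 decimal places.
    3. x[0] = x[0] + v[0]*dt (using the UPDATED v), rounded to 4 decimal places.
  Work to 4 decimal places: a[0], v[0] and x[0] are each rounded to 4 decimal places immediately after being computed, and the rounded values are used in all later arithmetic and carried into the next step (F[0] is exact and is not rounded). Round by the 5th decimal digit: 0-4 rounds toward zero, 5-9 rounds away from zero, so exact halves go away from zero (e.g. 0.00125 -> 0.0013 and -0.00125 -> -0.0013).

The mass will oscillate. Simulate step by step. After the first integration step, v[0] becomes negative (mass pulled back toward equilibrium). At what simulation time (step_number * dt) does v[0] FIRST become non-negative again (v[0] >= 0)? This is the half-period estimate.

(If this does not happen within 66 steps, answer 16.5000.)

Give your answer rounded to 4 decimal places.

Step 0: x=[4.4000] v=[0.0000]
Step 1: x=[4.3022] v=[-0.3913]
Step 2: x=[4.1105] v=[-0.7667]
Step 3: x=[3.8328] v=[-1.1108]
Step 4: x=[3.4804] v=[-1.4096]
Step 5: x=[3.0677] v=[-1.6510]
Step 6: x=[2.6114] v=[-1.8251]
Step 7: x=[2.1302] v=[-1.9248]
Step 8: x=[1.6437] v=[-1.9460]
Step 9: x=[1.1717] v=[-1.8879]
Step 10: x=[0.7335] v=[-1.7529]
Step 11: x=[0.3469] v=[-1.5464]
Step 12: x=[0.0277] v=[-1.2769]
Step 13: x=[-0.2111] v=[-0.9553]
Step 14: x=[-0.3598] v=[-0.5948]
Step 15: x=[-0.4123] v=[-0.2101]
Step 16: x=[-0.3665] v=[0.1832]
First v>=0 after going negative at step 16, time=4.0000

Answer: 4.0000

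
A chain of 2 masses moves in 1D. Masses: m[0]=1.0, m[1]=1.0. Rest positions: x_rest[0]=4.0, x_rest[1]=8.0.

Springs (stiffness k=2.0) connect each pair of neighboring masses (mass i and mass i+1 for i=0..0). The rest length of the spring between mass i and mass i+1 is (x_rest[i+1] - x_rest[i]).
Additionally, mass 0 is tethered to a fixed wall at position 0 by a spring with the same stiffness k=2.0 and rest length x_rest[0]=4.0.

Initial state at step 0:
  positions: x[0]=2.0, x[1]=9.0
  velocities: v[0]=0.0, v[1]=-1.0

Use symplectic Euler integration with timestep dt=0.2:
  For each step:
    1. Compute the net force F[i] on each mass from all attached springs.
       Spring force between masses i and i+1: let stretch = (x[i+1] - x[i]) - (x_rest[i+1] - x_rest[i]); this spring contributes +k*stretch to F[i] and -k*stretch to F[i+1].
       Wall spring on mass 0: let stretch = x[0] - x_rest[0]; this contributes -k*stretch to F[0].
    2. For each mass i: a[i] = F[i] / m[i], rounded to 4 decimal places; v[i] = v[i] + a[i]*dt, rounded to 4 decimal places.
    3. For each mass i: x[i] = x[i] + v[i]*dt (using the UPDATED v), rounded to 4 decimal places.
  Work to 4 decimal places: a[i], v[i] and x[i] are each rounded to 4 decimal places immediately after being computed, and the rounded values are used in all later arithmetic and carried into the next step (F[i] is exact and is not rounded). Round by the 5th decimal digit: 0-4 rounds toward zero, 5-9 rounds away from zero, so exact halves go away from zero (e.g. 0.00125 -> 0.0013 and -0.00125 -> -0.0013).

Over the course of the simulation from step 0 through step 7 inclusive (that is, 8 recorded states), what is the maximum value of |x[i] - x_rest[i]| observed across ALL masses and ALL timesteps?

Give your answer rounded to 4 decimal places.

Answer: 2.0289

Derivation:
Step 0: x=[2.0000 9.0000] v=[0.0000 -1.0000]
Step 1: x=[2.4000 8.5600] v=[2.0000 -2.2000]
Step 2: x=[3.1008 7.9472] v=[3.5040 -3.0640]
Step 3: x=[3.9412 7.2667] v=[4.2022 -3.4026]
Step 4: x=[4.7324 6.6401] v=[3.9559 -3.1328]
Step 5: x=[5.2976 6.1809] v=[2.8260 -2.2959]
Step 6: x=[5.5097 5.9711] v=[1.0603 -1.0492]
Step 7: x=[5.3179 6.0443] v=[-0.9590 0.3662]
Max displacement = 2.0289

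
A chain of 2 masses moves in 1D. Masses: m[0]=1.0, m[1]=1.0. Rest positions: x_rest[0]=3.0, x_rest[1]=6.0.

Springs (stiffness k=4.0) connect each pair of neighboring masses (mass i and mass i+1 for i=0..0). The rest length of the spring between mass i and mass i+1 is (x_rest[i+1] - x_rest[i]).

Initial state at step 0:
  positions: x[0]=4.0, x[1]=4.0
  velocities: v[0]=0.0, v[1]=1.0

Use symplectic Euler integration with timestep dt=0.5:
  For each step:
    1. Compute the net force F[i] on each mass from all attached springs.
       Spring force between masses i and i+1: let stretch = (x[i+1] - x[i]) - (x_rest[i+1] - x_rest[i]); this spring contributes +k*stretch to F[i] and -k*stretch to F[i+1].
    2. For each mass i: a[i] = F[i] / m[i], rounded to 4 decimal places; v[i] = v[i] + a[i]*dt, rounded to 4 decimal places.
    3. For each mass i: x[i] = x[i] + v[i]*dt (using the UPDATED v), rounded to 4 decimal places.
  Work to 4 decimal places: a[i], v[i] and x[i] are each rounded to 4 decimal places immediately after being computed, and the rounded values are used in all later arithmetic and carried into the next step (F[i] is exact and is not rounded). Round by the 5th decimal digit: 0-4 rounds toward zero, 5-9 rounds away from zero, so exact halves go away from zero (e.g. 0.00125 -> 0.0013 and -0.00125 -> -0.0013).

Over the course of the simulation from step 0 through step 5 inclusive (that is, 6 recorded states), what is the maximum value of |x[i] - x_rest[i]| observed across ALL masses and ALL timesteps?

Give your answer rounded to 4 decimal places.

Answer: 2.5000

Derivation:
Step 0: x=[4.0000 4.0000] v=[0.0000 1.0000]
Step 1: x=[1.0000 7.5000] v=[-6.0000 7.0000]
Step 2: x=[1.5000 7.5000] v=[1.0000 0.0000]
Step 3: x=[5.0000 4.5000] v=[7.0000 -6.0000]
Step 4: x=[5.0000 5.0000] v=[0.0000 1.0000]
Step 5: x=[2.0000 8.5000] v=[-6.0000 7.0000]
Max displacement = 2.5000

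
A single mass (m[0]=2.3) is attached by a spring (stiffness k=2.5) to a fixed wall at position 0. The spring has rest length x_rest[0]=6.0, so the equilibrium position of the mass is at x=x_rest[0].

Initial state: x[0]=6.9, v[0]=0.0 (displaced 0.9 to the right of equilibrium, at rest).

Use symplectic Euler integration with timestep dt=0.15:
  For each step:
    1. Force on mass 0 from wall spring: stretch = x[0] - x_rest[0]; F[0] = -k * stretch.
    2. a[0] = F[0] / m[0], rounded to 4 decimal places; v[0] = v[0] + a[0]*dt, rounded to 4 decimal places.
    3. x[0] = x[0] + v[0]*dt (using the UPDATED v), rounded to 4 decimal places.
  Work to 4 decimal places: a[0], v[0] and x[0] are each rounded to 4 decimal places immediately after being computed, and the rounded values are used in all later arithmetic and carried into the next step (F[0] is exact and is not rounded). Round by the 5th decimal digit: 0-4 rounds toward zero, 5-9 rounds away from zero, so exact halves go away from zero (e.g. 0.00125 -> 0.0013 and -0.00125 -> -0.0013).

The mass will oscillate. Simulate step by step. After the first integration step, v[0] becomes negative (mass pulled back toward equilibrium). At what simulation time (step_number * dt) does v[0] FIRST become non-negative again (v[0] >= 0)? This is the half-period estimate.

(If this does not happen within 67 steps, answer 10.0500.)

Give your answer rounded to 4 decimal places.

Answer: 3.1500

Derivation:
Step 0: x=[6.9000] v=[0.0000]
Step 1: x=[6.8780] v=[-0.1467]
Step 2: x=[6.8345] v=[-0.2898]
Step 3: x=[6.7706] v=[-0.4259]
Step 4: x=[6.6879] v=[-0.5515]
Step 5: x=[6.5883] v=[-0.6637]
Step 6: x=[6.4744] v=[-0.7596]
Step 7: x=[6.3489] v=[-0.8370]
Step 8: x=[6.2148] v=[-0.8939]
Step 9: x=[6.0755] v=[-0.9289]
Step 10: x=[5.9343] v=[-0.9412]
Step 11: x=[5.7947] v=[-0.9305]
Step 12: x=[5.6602] v=[-0.8970]
Step 13: x=[5.5340] v=[-0.8416]
Step 14: x=[5.4192] v=[-0.7656]
Step 15: x=[5.3186] v=[-0.6709]
Step 16: x=[5.2346] v=[-0.5598]
Step 17: x=[5.1694] v=[-0.4350]
Step 18: x=[5.1245] v=[-0.2996]
Step 19: x=[5.1010] v=[-0.1569]
Step 20: x=[5.0995] v=[-0.0103]
Step 21: x=[5.1200] v=[0.1365]
First v>=0 after going negative at step 21, time=3.1500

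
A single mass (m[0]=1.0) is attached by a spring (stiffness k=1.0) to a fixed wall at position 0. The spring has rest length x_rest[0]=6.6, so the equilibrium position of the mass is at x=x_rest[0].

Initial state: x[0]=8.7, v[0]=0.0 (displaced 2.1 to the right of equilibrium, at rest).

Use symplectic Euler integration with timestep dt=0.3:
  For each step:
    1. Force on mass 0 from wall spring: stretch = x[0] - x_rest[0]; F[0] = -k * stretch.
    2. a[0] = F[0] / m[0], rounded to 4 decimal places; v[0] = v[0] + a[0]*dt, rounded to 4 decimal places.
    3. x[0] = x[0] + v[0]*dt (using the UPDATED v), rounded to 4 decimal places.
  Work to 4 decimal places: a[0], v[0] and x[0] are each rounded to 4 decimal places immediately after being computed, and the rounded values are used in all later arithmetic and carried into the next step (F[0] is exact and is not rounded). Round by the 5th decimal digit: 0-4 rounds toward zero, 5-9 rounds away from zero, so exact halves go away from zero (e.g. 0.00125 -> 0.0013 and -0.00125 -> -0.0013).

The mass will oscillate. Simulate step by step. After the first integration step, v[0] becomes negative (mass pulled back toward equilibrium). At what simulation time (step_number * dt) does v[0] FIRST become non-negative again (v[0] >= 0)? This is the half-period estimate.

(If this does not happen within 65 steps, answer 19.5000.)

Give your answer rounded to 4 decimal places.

Step 0: x=[8.7000] v=[0.0000]
Step 1: x=[8.5110] v=[-0.6300]
Step 2: x=[8.1500] v=[-1.2033]
Step 3: x=[7.6495] v=[-1.6683]
Step 4: x=[7.0545] v=[-1.9832]
Step 5: x=[6.4186] v=[-2.1196]
Step 6: x=[5.7990] v=[-2.0652]
Step 7: x=[5.2515] v=[-1.8249]
Step 8: x=[4.8254] v=[-1.4204]
Step 9: x=[4.5590] v=[-0.8880]
Step 10: x=[4.4763] v=[-0.2757]
Step 11: x=[4.5847] v=[0.3614]
First v>=0 after going negative at step 11, time=3.3000

Answer: 3.3000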